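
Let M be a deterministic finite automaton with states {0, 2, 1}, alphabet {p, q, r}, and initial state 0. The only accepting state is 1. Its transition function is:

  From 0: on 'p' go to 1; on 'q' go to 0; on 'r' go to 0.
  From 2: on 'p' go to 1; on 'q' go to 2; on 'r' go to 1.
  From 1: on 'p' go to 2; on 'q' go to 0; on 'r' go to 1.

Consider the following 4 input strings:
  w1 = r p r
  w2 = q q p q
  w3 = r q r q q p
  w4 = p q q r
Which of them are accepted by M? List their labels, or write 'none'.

w1, w3

w1: Trace: 0 -r-> 0 -p-> 1 -r-> 1  → end 1, accepted
w2: Trace: 0 -q-> 0 -q-> 0 -p-> 1 -q-> 0  → end 0, rejected
w3: Trace: 0 -r-> 0 -q-> 0 -r-> 0 -q-> 0 -q-> 0 -p-> 1  → end 1, accepted
w4: Trace: 0 -p-> 1 -q-> 0 -q-> 0 -r-> 0  → end 0, rejected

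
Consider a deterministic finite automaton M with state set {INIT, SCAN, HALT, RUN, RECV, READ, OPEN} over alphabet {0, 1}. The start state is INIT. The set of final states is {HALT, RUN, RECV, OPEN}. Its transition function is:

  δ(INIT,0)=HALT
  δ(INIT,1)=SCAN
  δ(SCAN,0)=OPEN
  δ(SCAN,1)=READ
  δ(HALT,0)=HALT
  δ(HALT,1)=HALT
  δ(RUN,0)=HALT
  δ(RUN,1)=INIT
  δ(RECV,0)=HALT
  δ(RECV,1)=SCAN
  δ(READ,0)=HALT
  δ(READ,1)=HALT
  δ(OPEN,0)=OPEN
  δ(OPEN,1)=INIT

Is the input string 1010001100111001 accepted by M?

start at INIT
read '1': INIT → SCAN
read '0': SCAN → OPEN
read '1': OPEN → INIT
read '0': INIT → HALT
read '0': HALT → HALT
read '0': HALT → HALT
read '1': HALT → HALT
read '1': HALT → HALT
read '0': HALT → HALT
read '0': HALT → HALT
read '1': HALT → HALT
read '1': HALT → HALT
read '1': HALT → HALT
read '0': HALT → HALT
read '0': HALT → HALT
read '1': HALT → HALT
End state HALT is accepting.

Yes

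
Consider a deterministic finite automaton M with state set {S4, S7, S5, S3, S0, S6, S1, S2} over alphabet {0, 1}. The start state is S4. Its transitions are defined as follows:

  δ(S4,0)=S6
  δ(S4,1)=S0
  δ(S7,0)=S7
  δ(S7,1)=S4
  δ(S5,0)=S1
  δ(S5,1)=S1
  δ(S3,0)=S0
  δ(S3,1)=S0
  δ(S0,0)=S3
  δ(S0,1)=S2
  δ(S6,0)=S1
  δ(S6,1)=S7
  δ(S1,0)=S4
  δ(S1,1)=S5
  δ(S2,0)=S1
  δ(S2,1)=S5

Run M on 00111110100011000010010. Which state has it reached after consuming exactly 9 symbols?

S5

Trace: S4 -0-> S6 -0-> S1 -1-> S5 -1-> S1 -1-> S5 -1-> S1 -1-> S5 -0-> S1 -1-> S5
After 9 symbols: S5.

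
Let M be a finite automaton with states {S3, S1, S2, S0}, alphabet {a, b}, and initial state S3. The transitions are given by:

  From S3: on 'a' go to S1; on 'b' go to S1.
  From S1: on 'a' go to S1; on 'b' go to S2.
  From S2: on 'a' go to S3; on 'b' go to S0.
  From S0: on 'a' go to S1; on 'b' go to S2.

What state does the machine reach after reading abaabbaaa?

Trace: S3 -a-> S1 -b-> S2 -a-> S3 -a-> S1 -b-> S2 -b-> S0 -a-> S1 -a-> S1 -a-> S1

S1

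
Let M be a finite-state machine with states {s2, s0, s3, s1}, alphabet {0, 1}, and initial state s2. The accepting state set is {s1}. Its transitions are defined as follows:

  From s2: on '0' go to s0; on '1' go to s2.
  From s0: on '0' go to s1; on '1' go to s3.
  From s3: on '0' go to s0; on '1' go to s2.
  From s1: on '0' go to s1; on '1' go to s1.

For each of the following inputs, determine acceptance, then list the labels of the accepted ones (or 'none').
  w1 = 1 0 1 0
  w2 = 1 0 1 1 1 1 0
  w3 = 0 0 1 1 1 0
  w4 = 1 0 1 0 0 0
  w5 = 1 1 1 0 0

w1:
  start at s2
  read '1': s2 → s2
  read '0': s2 → s0
  read '1': s0 → s3
  read '0': s3 → s0
  end s0, rejected
w2:
  start at s2
  read '1': s2 → s2
  read '0': s2 → s0
  read '1': s0 → s3
  read '1': s3 → s2
  read '1': s2 → s2
  read '1': s2 → s2
  read '0': s2 → s0
  end s0, rejected
w3:
  start at s2
  read '0': s2 → s0
  read '0': s0 → s1
  read '1': s1 → s1
  read '1': s1 → s1
  read '1': s1 → s1
  read '0': s1 → s1
  end s1, accepted
w4:
  start at s2
  read '1': s2 → s2
  read '0': s2 → s0
  read '1': s0 → s3
  read '0': s3 → s0
  read '0': s0 → s1
  read '0': s1 → s1
  end s1, accepted
w5:
  start at s2
  read '1': s2 → s2
  read '1': s2 → s2
  read '1': s2 → s2
  read '0': s2 → s0
  read '0': s0 → s1
  end s1, accepted

w3, w4, w5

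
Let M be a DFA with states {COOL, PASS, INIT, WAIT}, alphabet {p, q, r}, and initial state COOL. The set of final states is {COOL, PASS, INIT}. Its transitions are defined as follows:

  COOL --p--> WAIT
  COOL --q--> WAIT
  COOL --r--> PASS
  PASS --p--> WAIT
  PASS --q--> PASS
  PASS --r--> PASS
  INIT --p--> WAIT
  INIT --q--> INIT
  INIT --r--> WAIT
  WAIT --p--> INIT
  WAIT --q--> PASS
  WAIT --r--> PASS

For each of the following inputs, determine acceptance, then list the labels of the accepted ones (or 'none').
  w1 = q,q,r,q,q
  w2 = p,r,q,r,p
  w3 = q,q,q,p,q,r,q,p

w1: Trace: COOL -q-> WAIT -q-> PASS -r-> PASS -q-> PASS -q-> PASS  → end PASS, accepted
w2: Trace: COOL -p-> WAIT -r-> PASS -q-> PASS -r-> PASS -p-> WAIT  → end WAIT, rejected
w3: Trace: COOL -q-> WAIT -q-> PASS -q-> PASS -p-> WAIT -q-> PASS -r-> PASS -q-> PASS -p-> WAIT  → end WAIT, rejected

w1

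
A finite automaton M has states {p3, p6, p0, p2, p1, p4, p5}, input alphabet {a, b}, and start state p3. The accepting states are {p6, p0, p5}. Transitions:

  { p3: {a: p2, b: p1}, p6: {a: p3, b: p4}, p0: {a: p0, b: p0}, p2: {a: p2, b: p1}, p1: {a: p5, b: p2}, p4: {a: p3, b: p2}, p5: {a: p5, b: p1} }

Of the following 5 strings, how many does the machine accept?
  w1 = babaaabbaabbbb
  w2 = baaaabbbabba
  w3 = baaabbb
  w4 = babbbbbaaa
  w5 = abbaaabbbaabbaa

1

w1: p3 → p1 → p5 → p1 → p5 → p5 → p5 → p1 → p2 → p2 → p2 → p1 → p2 → p1 → p2  → end p2, rejected
w2: p3 → p1 → p5 → p5 → p5 → p5 → p1 → p2 → p1 → p5 → p1 → p2 → p2  → end p2, rejected
w3: p3 → p1 → p5 → p5 → p5 → p1 → p2 → p1  → end p1, rejected
w4: p3 → p1 → p5 → p1 → p2 → p1 → p2 → p1 → p5 → p5 → p5  → end p5, accepted
w5: p3 → p2 → p1 → p2 → p2 → p2 → p2 → p1 → p2 → p1 → p5 → p5 → p1 → p2 → p2 → p2  → end p2, rejected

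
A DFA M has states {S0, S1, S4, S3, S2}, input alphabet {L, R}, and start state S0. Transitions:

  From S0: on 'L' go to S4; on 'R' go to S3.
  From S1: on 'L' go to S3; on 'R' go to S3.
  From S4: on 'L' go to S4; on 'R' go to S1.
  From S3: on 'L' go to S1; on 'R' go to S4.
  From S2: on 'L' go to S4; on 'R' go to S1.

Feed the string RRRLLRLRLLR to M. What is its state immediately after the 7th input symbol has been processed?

S1

S0 → S3 → S4 → S1 → S3 → S1 → S3 → S1
After 7 symbols: S1.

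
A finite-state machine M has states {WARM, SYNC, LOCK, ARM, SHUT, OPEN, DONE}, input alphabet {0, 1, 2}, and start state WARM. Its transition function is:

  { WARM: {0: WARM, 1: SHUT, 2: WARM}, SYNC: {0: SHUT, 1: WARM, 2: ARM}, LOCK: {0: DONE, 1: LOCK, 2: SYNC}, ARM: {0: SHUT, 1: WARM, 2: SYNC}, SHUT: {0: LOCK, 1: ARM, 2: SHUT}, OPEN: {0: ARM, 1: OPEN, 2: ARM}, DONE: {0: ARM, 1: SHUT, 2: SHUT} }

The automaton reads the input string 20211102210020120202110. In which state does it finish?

LOCK

start at WARM
read '2': WARM → WARM
read '0': WARM → WARM
read '2': WARM → WARM
read '1': WARM → SHUT
read '1': SHUT → ARM
read '1': ARM → WARM
read '0': WARM → WARM
read '2': WARM → WARM
read '2': WARM → WARM
read '1': WARM → SHUT
read '0': SHUT → LOCK
read '0': LOCK → DONE
read '2': DONE → SHUT
read '0': SHUT → LOCK
read '1': LOCK → LOCK
read '2': LOCK → SYNC
read '0': SYNC → SHUT
read '2': SHUT → SHUT
read '0': SHUT → LOCK
read '2': LOCK → SYNC
read '1': SYNC → WARM
read '1': WARM → SHUT
read '0': SHUT → LOCK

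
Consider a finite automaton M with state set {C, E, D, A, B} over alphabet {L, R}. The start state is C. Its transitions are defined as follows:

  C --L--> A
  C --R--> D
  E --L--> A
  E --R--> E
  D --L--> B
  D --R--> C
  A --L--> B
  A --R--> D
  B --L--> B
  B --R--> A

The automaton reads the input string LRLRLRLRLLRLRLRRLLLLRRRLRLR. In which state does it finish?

C → A → D → B → A → B → A → B → A → B → B → A → B → A → B → A → D → B → B → B → B → A → D → C → A → D → B → A

A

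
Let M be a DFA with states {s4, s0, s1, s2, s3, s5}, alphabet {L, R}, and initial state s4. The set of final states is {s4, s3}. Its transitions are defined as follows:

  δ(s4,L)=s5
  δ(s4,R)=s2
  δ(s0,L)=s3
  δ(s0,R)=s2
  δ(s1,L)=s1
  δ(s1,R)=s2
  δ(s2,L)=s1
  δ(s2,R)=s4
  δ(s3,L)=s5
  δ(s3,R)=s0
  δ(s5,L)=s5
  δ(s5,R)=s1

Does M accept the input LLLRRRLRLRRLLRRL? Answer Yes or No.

s4 → s5 → s5 → s5 → s1 → s2 → s4 → s5 → s1 → s1 → s2 → s4 → s5 → s5 → s1 → s2 → s1
End state s1 is not accepting.

No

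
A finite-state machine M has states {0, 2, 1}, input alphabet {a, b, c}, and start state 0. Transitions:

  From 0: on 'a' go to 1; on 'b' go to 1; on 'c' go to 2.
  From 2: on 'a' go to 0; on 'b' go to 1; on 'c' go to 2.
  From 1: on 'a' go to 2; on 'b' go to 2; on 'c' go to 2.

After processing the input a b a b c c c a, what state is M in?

Trace: 0 -a-> 1 -b-> 2 -a-> 0 -b-> 1 -c-> 2 -c-> 2 -c-> 2 -a-> 0

0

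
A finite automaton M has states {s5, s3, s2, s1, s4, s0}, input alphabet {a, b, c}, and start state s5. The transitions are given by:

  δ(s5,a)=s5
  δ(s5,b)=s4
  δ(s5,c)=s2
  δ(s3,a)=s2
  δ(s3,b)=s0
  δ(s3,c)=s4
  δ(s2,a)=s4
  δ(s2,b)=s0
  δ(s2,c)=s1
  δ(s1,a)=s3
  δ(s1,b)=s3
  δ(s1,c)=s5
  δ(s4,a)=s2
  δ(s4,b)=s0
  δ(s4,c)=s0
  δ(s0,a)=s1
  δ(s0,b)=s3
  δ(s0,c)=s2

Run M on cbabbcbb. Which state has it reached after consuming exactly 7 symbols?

Trace: s5 -c-> s2 -b-> s0 -a-> s1 -b-> s3 -b-> s0 -c-> s2 -b-> s0
After 7 symbols: s0.

s0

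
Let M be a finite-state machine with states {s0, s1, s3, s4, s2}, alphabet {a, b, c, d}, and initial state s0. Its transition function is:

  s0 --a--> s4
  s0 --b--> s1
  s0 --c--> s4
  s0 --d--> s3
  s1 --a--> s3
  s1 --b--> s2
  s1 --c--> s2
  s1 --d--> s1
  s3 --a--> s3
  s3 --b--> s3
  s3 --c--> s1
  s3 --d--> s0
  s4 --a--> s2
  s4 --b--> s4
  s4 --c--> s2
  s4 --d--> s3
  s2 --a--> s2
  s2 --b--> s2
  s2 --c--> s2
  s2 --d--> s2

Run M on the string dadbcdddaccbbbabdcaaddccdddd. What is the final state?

s2

Trace: s0 -d-> s3 -a-> s3 -d-> s0 -b-> s1 -c-> s2 -d-> s2 -d-> s2 -d-> s2 -a-> s2 -c-> s2 -c-> s2 -b-> s2 -b-> s2 -b-> s2 -a-> s2 -b-> s2 -d-> s2 -c-> s2 -a-> s2 -a-> s2 -d-> s2 -d-> s2 -c-> s2 -c-> s2 -d-> s2 -d-> s2 -d-> s2 -d-> s2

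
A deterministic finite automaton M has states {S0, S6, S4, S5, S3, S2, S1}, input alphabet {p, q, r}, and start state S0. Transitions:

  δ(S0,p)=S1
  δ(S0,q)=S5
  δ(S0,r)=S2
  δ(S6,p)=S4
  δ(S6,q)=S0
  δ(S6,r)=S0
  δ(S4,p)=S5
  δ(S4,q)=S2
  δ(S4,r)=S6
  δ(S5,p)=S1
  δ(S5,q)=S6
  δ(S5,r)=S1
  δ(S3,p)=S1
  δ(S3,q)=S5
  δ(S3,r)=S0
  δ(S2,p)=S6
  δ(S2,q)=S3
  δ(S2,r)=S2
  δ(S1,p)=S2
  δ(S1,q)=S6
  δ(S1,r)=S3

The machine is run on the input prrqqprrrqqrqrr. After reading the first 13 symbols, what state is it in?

S6

Trace: S0 -p-> S1 -r-> S3 -r-> S0 -q-> S5 -q-> S6 -p-> S4 -r-> S6 -r-> S0 -r-> S2 -q-> S3 -q-> S5 -r-> S1 -q-> S6
After 13 symbols: S6.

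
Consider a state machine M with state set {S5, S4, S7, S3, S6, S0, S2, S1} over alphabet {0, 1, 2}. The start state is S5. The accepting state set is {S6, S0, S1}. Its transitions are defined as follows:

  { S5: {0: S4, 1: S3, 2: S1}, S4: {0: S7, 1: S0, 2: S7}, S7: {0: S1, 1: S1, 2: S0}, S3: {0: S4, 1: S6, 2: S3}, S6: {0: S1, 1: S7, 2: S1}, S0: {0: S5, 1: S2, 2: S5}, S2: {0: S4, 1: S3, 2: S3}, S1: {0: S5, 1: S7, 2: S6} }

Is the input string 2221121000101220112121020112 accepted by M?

start at S5
read '2': S5 → S1
read '2': S1 → S6
read '2': S6 → S1
read '1': S1 → S7
read '1': S7 → S1
read '2': S1 → S6
read '1': S6 → S7
read '0': S7 → S1
read '0': S1 → S5
read '0': S5 → S4
read '1': S4 → S0
read '0': S0 → S5
read '1': S5 → S3
read '2': S3 → S3
read '2': S3 → S3
read '0': S3 → S4
read '1': S4 → S0
read '1': S0 → S2
read '2': S2 → S3
read '1': S3 → S6
read '2': S6 → S1
read '1': S1 → S7
read '0': S7 → S1
read '2': S1 → S6
read '0': S6 → S1
read '1': S1 → S7
read '1': S7 → S1
read '2': S1 → S6
End state S6 is accepting.

Yes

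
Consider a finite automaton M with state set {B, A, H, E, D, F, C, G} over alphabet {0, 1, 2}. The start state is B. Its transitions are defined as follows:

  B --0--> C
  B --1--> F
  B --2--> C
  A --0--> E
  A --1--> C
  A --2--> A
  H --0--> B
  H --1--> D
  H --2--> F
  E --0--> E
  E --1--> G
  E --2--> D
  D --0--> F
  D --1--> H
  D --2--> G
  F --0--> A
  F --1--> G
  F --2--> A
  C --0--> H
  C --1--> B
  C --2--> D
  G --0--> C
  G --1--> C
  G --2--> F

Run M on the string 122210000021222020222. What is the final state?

B → F → A → A → A → C → H → B → C → H → B → C → B → C → D → G → C → D → F → A → A → A

A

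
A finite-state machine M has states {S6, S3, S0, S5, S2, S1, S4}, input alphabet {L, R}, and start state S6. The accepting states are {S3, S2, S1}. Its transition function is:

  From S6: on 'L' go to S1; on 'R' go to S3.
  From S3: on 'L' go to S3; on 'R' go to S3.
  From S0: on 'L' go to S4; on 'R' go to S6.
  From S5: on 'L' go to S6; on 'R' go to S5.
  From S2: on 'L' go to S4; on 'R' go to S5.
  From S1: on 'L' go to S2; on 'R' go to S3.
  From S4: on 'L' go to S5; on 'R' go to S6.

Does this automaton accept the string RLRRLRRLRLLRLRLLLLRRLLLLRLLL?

start at S6
read 'R': S6 → S3
read 'L': S3 → S3
read 'R': S3 → S3
read 'R': S3 → S3
read 'L': S3 → S3
read 'R': S3 → S3
read 'R': S3 → S3
read 'L': S3 → S3
read 'R': S3 → S3
read 'L': S3 → S3
read 'L': S3 → S3
read 'R': S3 → S3
read 'L': S3 → S3
read 'R': S3 → S3
read 'L': S3 → S3
read 'L': S3 → S3
read 'L': S3 → S3
read 'L': S3 → S3
read 'R': S3 → S3
read 'R': S3 → S3
read 'L': S3 → S3
read 'L': S3 → S3
read 'L': S3 → S3
read 'L': S3 → S3
read 'R': S3 → S3
read 'L': S3 → S3
read 'L': S3 → S3
read 'L': S3 → S3
End state S3 is accepting.

Yes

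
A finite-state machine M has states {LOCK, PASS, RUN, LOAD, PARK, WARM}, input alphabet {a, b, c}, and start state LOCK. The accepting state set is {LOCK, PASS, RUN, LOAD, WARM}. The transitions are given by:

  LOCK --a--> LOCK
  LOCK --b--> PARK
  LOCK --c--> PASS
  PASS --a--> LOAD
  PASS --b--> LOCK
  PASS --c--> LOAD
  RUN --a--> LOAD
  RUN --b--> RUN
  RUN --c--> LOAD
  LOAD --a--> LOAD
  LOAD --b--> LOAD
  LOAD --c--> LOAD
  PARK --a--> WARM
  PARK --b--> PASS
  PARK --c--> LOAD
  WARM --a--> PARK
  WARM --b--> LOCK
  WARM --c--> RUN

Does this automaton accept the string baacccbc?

start at LOCK
read 'b': LOCK → PARK
read 'a': PARK → WARM
read 'a': WARM → PARK
read 'c': PARK → LOAD
read 'c': LOAD → LOAD
read 'c': LOAD → LOAD
read 'b': LOAD → LOAD
read 'c': LOAD → LOAD
End state LOAD is accepting.

Yes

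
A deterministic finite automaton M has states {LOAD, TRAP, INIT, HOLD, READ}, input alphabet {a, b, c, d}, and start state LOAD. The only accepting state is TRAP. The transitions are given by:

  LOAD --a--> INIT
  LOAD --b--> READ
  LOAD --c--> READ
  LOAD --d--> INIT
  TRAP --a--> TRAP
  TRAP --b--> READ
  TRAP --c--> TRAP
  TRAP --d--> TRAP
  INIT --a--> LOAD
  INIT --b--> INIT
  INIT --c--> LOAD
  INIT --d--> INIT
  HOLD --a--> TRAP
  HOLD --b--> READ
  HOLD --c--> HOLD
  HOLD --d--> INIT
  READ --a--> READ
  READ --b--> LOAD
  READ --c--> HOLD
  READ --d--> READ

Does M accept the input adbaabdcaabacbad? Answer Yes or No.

No

LOAD → INIT → INIT → INIT → LOAD → INIT → INIT → INIT → LOAD → INIT → LOAD → READ → READ → HOLD → READ → READ → READ
End state READ is not accepting.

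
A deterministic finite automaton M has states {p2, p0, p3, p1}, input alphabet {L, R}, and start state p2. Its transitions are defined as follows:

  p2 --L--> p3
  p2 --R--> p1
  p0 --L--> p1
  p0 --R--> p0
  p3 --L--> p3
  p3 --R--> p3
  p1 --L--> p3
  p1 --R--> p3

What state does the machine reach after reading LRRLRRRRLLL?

p3

start at p2
read 'L': p2 → p3
read 'R': p3 → p3
read 'R': p3 → p3
read 'L': p3 → p3
read 'R': p3 → p3
read 'R': p3 → p3
read 'R': p3 → p3
read 'R': p3 → p3
read 'L': p3 → p3
read 'L': p3 → p3
read 'L': p3 → p3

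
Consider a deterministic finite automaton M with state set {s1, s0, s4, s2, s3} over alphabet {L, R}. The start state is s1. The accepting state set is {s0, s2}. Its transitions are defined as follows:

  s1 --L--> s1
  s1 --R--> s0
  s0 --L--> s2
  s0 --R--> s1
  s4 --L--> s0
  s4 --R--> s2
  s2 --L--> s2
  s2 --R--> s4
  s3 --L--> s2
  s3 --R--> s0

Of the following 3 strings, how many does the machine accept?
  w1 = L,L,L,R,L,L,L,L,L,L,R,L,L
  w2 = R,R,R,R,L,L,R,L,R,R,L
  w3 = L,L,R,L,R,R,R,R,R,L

3

w1: s1 → s1 → s1 → s1 → s0 → s2 → s2 → s2 → s2 → s2 → s2 → s4 → s0 → s2  → end s2, accepted
w2: s1 → s0 → s1 → s0 → s1 → s1 → s1 → s0 → s2 → s4 → s2 → s2  → end s2, accepted
w3: s1 → s1 → s1 → s0 → s2 → s4 → s2 → s4 → s2 → s4 → s0  → end s0, accepted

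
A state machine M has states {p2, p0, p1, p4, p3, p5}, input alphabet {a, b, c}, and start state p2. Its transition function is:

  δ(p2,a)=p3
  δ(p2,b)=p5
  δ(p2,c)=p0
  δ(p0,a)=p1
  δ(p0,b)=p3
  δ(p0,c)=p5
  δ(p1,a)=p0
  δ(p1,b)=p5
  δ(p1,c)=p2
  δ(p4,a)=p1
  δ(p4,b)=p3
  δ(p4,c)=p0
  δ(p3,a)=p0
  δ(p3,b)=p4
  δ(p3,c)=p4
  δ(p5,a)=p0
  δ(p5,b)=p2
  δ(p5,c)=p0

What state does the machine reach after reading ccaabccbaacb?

p2

start at p2
read 'c': p2 → p0
read 'c': p0 → p5
read 'a': p5 → p0
read 'a': p0 → p1
read 'b': p1 → p5
read 'c': p5 → p0
read 'c': p0 → p5
read 'b': p5 → p2
read 'a': p2 → p3
read 'a': p3 → p0
read 'c': p0 → p5
read 'b': p5 → p2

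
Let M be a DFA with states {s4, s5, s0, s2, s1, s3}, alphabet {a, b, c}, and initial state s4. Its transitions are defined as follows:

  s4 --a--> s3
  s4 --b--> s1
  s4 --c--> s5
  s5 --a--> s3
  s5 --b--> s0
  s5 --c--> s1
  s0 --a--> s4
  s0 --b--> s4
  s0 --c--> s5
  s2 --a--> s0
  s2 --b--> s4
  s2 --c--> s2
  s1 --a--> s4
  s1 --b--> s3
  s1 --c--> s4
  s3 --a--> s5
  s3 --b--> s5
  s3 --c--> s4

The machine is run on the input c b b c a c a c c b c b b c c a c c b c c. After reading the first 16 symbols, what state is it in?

start at s4
read 'c': s4 → s5
read 'b': s5 → s0
read 'b': s0 → s4
read 'c': s4 → s5
read 'a': s5 → s3
read 'c': s3 → s4
read 'a': s4 → s3
read 'c': s3 → s4
read 'c': s4 → s5
read 'b': s5 → s0
read 'c': s0 → s5
read 'b': s5 → s0
read 'b': s0 → s4
read 'c': s4 → s5
read 'c': s5 → s1
read 'a': s1 → s4
After 16 symbols: s4.

s4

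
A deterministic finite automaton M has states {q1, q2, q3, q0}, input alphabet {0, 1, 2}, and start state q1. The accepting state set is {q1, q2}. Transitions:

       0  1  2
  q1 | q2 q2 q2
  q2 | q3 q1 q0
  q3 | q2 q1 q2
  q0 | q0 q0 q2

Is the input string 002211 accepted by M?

No

q1 → q2 → q3 → q2 → q0 → q0 → q0
End state q0 is not accepting.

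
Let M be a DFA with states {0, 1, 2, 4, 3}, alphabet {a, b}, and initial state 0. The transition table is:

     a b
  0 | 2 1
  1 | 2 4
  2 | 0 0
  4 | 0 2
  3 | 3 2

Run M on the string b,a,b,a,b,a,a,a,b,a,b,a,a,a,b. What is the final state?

0

Trace: 0 -b-> 1 -a-> 2 -b-> 0 -a-> 2 -b-> 0 -a-> 2 -a-> 0 -a-> 2 -b-> 0 -a-> 2 -b-> 0 -a-> 2 -a-> 0 -a-> 2 -b-> 0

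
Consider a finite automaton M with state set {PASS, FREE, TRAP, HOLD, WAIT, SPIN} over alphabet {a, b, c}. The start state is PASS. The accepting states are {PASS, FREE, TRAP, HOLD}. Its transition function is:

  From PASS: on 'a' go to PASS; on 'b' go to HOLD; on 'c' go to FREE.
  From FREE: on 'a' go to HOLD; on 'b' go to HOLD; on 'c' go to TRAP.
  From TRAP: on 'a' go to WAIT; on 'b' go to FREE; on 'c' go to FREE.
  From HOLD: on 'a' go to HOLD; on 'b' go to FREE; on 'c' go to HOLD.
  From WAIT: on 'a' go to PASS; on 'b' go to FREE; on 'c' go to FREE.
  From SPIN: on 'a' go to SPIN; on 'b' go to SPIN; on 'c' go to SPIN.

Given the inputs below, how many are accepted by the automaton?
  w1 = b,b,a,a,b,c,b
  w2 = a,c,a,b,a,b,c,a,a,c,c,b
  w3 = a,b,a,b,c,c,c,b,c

w1: PASS → HOLD → FREE → HOLD → HOLD → FREE → TRAP → FREE  → end FREE, accepted
w2: PASS → PASS → FREE → HOLD → FREE → HOLD → FREE → TRAP → WAIT → PASS → FREE → TRAP → FREE  → end FREE, accepted
w3: PASS → PASS → HOLD → HOLD → FREE → TRAP → FREE → TRAP → FREE → TRAP  → end TRAP, accepted

3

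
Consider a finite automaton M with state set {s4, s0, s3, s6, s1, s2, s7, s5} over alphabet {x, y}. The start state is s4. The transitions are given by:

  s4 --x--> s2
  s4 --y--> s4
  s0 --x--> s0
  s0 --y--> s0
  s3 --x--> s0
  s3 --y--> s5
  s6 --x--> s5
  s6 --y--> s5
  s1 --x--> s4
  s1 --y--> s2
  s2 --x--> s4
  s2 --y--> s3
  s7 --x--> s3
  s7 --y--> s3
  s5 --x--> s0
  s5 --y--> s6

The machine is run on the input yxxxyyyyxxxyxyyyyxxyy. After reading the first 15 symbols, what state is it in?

s0

start at s4
read 'y': s4 → s4
read 'x': s4 → s2
read 'x': s2 → s4
read 'x': s4 → s2
read 'y': s2 → s3
read 'y': s3 → s5
read 'y': s5 → s6
read 'y': s6 → s5
read 'x': s5 → s0
read 'x': s0 → s0
read 'x': s0 → s0
read 'y': s0 → s0
read 'x': s0 → s0
read 'y': s0 → s0
read 'y': s0 → s0
After 15 symbols: s0.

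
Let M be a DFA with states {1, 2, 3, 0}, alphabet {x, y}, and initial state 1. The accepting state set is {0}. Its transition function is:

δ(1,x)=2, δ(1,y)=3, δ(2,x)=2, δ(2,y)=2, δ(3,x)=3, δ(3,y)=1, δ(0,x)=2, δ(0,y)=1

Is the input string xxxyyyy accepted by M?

No

Trace: 1 -x-> 2 -x-> 2 -x-> 2 -y-> 2 -y-> 2 -y-> 2 -y-> 2
End state 2 is not accepting.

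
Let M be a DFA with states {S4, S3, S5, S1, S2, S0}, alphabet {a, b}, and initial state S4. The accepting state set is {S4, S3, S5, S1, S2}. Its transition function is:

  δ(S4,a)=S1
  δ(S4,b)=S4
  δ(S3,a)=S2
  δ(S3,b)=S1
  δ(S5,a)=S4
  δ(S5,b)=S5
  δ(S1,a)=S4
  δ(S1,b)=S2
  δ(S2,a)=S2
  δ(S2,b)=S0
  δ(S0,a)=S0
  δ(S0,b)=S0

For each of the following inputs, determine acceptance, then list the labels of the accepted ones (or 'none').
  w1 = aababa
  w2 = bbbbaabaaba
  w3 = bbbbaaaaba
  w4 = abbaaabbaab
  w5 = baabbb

w1, w2, w3, w5

w1: S4 → S1 → S4 → S4 → S1 → S2 → S2  → end S2, accepted
w2: S4 → S4 → S4 → S4 → S4 → S1 → S4 → S4 → S1 → S4 → S4 → S1  → end S1, accepted
w3: S4 → S4 → S4 → S4 → S4 → S1 → S4 → S1 → S4 → S4 → S1  → end S1, accepted
w4: S4 → S1 → S2 → S0 → S0 → S0 → S0 → S0 → S0 → S0 → S0 → S0  → end S0, rejected
w5: S4 → S4 → S1 → S4 → S4 → S4 → S4  → end S4, accepted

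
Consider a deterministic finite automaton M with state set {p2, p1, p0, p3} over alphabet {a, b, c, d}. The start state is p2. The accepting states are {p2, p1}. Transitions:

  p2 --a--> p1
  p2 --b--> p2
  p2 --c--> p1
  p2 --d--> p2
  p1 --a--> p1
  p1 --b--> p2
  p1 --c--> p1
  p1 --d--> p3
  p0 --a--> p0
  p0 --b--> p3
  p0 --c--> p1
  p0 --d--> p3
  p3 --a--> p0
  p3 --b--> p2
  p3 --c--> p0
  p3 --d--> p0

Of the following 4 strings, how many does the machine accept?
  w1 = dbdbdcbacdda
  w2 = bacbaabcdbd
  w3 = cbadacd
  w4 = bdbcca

w1:
  start at p2
  read 'd': p2 → p2
  read 'b': p2 → p2
  read 'd': p2 → p2
  read 'b': p2 → p2
  read 'd': p2 → p2
  read 'c': p2 → p1
  read 'b': p1 → p2
  read 'a': p2 → p1
  read 'c': p1 → p1
  read 'd': p1 → p3
  read 'd': p3 → p0
  read 'a': p0 → p0
  end p0, rejected
w2:
  start at p2
  read 'b': p2 → p2
  read 'a': p2 → p1
  read 'c': p1 → p1
  read 'b': p1 → p2
  read 'a': p2 → p1
  read 'a': p1 → p1
  read 'b': p1 → p2
  read 'c': p2 → p1
  read 'd': p1 → p3
  read 'b': p3 → p2
  read 'd': p2 → p2
  end p2, accepted
w3:
  start at p2
  read 'c': p2 → p1
  read 'b': p1 → p2
  read 'a': p2 → p1
  read 'd': p1 → p3
  read 'a': p3 → p0
  read 'c': p0 → p1
  read 'd': p1 → p3
  end p3, rejected
w4:
  start at p2
  read 'b': p2 → p2
  read 'd': p2 → p2
  read 'b': p2 → p2
  read 'c': p2 → p1
  read 'c': p1 → p1
  read 'a': p1 → p1
  end p1, accepted

2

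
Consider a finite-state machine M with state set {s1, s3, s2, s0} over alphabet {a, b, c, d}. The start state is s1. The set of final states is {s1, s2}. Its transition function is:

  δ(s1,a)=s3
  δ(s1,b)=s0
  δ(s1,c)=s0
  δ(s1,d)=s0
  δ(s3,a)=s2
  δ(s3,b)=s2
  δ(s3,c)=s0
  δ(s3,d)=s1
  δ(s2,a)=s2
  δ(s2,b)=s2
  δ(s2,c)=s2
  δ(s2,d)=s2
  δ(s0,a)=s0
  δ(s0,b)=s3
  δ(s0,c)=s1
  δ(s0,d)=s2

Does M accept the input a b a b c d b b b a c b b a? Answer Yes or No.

Yes

s1 → s3 → s2 → s2 → s2 → s2 → s2 → s2 → s2 → s2 → s2 → s2 → s2 → s2 → s2
End state s2 is accepting.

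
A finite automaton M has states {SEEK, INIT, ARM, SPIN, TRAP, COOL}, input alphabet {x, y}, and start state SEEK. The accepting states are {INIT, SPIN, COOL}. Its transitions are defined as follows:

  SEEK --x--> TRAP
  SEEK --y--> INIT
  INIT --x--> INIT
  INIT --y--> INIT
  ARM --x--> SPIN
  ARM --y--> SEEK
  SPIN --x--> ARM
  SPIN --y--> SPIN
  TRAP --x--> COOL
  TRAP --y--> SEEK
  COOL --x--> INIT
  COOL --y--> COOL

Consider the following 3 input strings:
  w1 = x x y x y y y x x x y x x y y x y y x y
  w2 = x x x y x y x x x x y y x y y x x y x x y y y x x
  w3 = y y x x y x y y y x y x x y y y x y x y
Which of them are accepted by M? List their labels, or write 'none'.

w1: Trace: SEEK -x-> TRAP -x-> COOL -y-> COOL -x-> INIT -y-> INIT -y-> INIT -y-> INIT -x-> INIT -x-> INIT -x-> INIT -y-> INIT -x-> INIT -x-> INIT -y-> INIT -y-> INIT -x-> INIT -y-> INIT -y-> INIT -x-> INIT -y-> INIT  → end INIT, accepted
w2: Trace: SEEK -x-> TRAP -x-> COOL -x-> INIT -y-> INIT -x-> INIT -y-> INIT -x-> INIT -x-> INIT -x-> INIT -x-> INIT -y-> INIT -y-> INIT -x-> INIT -y-> INIT -y-> INIT -x-> INIT -x-> INIT -y-> INIT -x-> INIT -x-> INIT -y-> INIT -y-> INIT -y-> INIT -x-> INIT -x-> INIT  → end INIT, accepted
w3: Trace: SEEK -y-> INIT -y-> INIT -x-> INIT -x-> INIT -y-> INIT -x-> INIT -y-> INIT -y-> INIT -y-> INIT -x-> INIT -y-> INIT -x-> INIT -x-> INIT -y-> INIT -y-> INIT -y-> INIT -x-> INIT -y-> INIT -x-> INIT -y-> INIT  → end INIT, accepted

w1, w2, w3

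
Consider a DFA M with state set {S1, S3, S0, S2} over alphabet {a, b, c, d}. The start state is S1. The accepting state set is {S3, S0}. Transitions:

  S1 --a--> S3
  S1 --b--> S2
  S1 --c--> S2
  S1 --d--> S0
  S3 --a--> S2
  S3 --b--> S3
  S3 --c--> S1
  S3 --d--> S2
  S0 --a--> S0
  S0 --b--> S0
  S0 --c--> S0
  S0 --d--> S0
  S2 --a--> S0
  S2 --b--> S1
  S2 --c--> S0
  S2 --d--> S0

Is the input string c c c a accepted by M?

S1 → S2 → S0 → S0 → S0
End state S0 is accepting.

Yes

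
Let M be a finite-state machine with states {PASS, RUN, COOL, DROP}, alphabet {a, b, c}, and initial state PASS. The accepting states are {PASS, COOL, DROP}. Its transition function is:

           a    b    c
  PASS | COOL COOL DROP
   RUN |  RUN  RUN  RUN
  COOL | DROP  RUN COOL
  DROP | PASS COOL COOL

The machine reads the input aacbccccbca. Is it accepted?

PASS → COOL → DROP → COOL → RUN → RUN → RUN → RUN → RUN → RUN → RUN → RUN
End state RUN is not accepting.

No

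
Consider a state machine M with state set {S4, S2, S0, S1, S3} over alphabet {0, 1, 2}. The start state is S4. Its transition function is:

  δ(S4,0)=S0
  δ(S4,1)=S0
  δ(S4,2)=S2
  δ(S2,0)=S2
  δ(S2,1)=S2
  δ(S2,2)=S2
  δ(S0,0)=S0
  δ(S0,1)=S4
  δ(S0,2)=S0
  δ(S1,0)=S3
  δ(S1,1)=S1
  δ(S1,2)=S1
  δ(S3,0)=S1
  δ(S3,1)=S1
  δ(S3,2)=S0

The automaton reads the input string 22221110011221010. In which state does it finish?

S2

S4 → S2 → S2 → S2 → S2 → S2 → S2 → S2 → S2 → S2 → S2 → S2 → S2 → S2 → S2 → S2 → S2 → S2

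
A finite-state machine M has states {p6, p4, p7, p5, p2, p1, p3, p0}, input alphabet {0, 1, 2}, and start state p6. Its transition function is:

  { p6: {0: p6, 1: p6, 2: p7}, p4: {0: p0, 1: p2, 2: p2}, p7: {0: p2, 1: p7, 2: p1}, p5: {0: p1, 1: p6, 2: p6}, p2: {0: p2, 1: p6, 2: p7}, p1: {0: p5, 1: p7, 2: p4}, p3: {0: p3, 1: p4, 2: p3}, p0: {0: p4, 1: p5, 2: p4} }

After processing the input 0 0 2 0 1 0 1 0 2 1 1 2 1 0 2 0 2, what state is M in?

p7

Trace: p6 -0-> p6 -0-> p6 -2-> p7 -0-> p2 -1-> p6 -0-> p6 -1-> p6 -0-> p6 -2-> p7 -1-> p7 -1-> p7 -2-> p1 -1-> p7 -0-> p2 -2-> p7 -0-> p2 -2-> p7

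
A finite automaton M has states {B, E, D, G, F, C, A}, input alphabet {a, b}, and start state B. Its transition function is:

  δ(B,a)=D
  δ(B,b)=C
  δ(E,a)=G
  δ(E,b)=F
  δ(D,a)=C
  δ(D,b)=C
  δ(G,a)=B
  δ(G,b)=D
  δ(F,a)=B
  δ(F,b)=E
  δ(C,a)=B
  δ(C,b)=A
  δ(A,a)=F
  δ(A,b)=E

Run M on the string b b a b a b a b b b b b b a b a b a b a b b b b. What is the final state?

B → C → A → F → E → G → D → C → A → E → F → E → F → E → G → D → C → A → F → E → G → D → C → A → E

E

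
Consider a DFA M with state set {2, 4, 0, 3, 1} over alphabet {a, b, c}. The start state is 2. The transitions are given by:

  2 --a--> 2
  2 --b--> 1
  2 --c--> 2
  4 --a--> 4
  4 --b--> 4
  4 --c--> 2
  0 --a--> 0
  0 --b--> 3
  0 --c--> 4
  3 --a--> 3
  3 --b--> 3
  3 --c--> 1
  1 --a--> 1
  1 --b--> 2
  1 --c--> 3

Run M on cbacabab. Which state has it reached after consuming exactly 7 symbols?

2 → 2 → 1 → 1 → 3 → 3 → 3 → 3
After 7 symbols: 3.

3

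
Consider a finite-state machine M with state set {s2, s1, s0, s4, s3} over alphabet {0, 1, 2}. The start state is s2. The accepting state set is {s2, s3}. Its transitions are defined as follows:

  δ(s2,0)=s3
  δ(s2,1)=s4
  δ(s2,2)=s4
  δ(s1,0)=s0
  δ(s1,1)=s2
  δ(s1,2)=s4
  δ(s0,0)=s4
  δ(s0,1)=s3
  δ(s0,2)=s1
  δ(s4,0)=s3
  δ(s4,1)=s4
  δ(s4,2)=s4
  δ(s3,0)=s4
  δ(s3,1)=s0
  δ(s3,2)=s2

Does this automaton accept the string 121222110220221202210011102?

Yes

s2 → s4 → s4 → s4 → s4 → s4 → s4 → s4 → s4 → s3 → s2 → s4 → s3 → s2 → s4 → s4 → s4 → s3 → s2 → s4 → s4 → s3 → s4 → s4 → s4 → s4 → s3 → s2
End state s2 is accepting.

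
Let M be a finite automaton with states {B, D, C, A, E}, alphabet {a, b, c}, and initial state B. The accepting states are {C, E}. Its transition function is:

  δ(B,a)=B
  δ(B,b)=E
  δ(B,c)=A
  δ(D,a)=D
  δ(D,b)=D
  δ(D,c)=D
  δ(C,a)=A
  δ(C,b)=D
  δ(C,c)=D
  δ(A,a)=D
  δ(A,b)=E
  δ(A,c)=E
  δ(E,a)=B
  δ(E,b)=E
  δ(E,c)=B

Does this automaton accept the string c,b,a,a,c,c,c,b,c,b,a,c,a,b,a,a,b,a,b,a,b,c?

No

Trace: B -c-> A -b-> E -a-> B -a-> B -c-> A -c-> E -c-> B -b-> E -c-> B -b-> E -a-> B -c-> A -a-> D -b-> D -a-> D -a-> D -b-> D -a-> D -b-> D -a-> D -b-> D -c-> D
End state D is not accepting.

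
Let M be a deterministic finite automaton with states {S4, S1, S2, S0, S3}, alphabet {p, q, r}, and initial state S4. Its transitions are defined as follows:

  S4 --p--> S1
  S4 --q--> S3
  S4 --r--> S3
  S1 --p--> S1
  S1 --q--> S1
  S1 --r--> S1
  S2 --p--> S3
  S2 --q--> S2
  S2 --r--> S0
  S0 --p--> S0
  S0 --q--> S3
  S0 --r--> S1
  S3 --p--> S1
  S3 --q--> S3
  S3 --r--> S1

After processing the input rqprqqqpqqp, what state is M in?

Trace: S4 -r-> S3 -q-> S3 -p-> S1 -r-> S1 -q-> S1 -q-> S1 -q-> S1 -p-> S1 -q-> S1 -q-> S1 -p-> S1

S1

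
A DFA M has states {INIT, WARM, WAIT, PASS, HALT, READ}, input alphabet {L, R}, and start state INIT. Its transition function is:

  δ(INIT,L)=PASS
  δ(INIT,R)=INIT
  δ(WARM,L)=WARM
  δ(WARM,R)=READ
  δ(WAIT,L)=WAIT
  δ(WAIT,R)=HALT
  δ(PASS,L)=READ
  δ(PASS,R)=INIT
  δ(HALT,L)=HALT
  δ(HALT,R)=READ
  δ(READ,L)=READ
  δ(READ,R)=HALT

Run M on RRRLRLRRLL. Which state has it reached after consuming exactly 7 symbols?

INIT → INIT → INIT → INIT → PASS → INIT → PASS → INIT
After 7 symbols: INIT.

INIT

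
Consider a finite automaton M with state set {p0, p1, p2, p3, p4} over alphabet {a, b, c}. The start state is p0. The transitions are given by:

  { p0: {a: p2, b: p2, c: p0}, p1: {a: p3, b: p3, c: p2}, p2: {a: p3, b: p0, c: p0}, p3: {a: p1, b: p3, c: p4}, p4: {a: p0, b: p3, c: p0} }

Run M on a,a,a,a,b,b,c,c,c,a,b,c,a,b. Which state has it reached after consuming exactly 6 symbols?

Trace: p0 -a-> p2 -a-> p3 -a-> p1 -a-> p3 -b-> p3 -b-> p3
After 6 symbols: p3.

p3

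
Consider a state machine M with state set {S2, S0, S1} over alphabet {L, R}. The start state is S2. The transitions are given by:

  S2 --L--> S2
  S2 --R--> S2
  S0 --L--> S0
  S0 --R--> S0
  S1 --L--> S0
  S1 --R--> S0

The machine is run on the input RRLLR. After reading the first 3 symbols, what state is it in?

S2

S2 → S2 → S2 → S2
After 3 symbols: S2.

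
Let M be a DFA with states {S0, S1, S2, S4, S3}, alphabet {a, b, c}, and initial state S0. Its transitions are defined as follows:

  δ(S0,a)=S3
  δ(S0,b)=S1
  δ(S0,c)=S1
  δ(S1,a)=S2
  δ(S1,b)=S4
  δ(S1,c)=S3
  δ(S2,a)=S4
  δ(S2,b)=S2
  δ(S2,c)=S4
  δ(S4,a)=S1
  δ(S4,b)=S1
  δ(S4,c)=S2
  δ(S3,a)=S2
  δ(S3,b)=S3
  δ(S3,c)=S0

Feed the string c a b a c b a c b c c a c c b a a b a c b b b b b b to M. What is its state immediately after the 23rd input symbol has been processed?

S1

Trace: S0 -c-> S1 -a-> S2 -b-> S2 -a-> S4 -c-> S2 -b-> S2 -a-> S4 -c-> S2 -b-> S2 -c-> S4 -c-> S2 -a-> S4 -c-> S2 -c-> S4 -b-> S1 -a-> S2 -a-> S4 -b-> S1 -a-> S2 -c-> S4 -b-> S1 -b-> S4 -b-> S1
After 23 symbols: S1.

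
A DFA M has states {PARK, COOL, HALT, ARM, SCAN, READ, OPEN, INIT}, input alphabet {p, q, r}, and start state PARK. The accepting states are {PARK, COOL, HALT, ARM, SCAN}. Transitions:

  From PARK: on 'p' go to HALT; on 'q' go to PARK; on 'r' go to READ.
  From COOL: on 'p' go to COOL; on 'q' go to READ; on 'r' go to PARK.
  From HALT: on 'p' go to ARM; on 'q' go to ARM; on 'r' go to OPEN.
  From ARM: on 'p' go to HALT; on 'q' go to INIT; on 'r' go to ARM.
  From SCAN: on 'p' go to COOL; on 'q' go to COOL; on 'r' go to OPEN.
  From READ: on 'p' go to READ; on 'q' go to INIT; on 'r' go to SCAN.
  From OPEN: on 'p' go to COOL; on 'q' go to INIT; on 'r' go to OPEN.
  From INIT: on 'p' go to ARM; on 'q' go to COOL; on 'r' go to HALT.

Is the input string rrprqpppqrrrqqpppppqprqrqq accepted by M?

Yes

PARK → READ → SCAN → COOL → PARK → PARK → HALT → ARM → HALT → ARM → ARM → ARM → ARM → INIT → COOL → COOL → COOL → COOL → COOL → COOL → READ → READ → SCAN → COOL → PARK → PARK → PARK
End state PARK is accepting.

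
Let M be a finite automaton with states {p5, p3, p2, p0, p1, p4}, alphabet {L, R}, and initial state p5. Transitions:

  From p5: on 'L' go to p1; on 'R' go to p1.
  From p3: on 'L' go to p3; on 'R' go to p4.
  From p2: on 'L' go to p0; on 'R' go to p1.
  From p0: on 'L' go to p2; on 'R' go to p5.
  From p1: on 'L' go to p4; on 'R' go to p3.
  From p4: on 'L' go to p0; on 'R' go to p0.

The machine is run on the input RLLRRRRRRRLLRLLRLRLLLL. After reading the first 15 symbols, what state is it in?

p5 → p1 → p4 → p0 → p5 → p1 → p3 → p4 → p0 → p5 → p1 → p4 → p0 → p5 → p1 → p4
After 15 symbols: p4.

p4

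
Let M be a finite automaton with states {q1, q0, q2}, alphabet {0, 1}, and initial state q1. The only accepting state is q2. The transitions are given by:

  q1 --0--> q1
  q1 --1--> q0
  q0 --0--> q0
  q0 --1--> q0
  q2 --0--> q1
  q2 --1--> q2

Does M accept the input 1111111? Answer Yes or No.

q1 → q0 → q0 → q0 → q0 → q0 → q0 → q0
End state q0 is not accepting.

No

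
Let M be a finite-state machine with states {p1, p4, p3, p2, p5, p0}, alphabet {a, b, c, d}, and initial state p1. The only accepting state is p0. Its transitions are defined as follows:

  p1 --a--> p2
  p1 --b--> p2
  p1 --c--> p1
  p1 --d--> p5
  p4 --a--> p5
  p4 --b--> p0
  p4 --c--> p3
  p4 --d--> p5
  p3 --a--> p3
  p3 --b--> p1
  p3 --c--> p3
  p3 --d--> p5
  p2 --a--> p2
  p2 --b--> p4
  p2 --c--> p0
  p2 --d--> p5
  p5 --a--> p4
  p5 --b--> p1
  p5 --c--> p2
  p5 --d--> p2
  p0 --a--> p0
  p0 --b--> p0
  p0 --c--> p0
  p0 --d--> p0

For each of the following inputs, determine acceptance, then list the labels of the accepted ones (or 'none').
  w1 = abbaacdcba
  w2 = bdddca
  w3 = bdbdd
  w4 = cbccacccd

w1:
  start at p1
  read 'a': p1 → p2
  read 'b': p2 → p4
  read 'b': p4 → p0
  read 'a': p0 → p0
  read 'a': p0 → p0
  read 'c': p0 → p0
  read 'd': p0 → p0
  read 'c': p0 → p0
  read 'b': p0 → p0
  read 'a': p0 → p0
  end p0, accepted
w2:
  start at p1
  read 'b': p1 → p2
  read 'd': p2 → p5
  read 'd': p5 → p2
  read 'd': p2 → p5
  read 'c': p5 → p2
  read 'a': p2 → p2
  end p2, rejected
w3:
  start at p1
  read 'b': p1 → p2
  read 'd': p2 → p5
  read 'b': p5 → p1
  read 'd': p1 → p5
  read 'd': p5 → p2
  end p2, rejected
w4:
  start at p1
  read 'c': p1 → p1
  read 'b': p1 → p2
  read 'c': p2 → p0
  read 'c': p0 → p0
  read 'a': p0 → p0
  read 'c': p0 → p0
  read 'c': p0 → p0
  read 'c': p0 → p0
  read 'd': p0 → p0
  end p0, accepted

w1, w4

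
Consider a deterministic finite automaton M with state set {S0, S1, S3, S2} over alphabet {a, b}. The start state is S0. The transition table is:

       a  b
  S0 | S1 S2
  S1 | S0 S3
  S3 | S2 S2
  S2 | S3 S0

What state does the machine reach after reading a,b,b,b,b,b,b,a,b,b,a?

start at S0
read 'a': S0 → S1
read 'b': S1 → S3
read 'b': S3 → S2
read 'b': S2 → S0
read 'b': S0 → S2
read 'b': S2 → S0
read 'b': S0 → S2
read 'a': S2 → S3
read 'b': S3 → S2
read 'b': S2 → S0
read 'a': S0 → S1

S1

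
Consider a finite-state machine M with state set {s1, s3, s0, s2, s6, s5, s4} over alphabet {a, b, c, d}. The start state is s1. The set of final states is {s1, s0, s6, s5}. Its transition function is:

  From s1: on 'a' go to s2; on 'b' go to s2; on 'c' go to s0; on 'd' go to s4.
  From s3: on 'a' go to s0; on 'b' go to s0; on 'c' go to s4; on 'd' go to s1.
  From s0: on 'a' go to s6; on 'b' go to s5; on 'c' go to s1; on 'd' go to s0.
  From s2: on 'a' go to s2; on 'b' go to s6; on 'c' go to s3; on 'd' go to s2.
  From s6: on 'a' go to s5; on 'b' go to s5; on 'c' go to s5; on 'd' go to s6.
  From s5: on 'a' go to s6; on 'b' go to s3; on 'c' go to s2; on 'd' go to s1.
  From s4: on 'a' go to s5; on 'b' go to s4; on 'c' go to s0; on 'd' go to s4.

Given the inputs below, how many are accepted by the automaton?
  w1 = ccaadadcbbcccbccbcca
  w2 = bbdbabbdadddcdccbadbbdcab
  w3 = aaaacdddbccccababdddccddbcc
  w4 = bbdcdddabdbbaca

w1: Trace: s1 -c-> s0 -c-> s1 -a-> s2 -a-> s2 -d-> s2 -a-> s2 -d-> s2 -c-> s3 -b-> s0 -b-> s5 -c-> s2 -c-> s3 -c-> s4 -b-> s4 -c-> s0 -c-> s1 -b-> s2 -c-> s3 -c-> s4 -a-> s5  → end s5, accepted
w2: Trace: s1 -b-> s2 -b-> s6 -d-> s6 -b-> s5 -a-> s6 -b-> s5 -b-> s3 -d-> s1 -a-> s2 -d-> s2 -d-> s2 -d-> s2 -c-> s3 -d-> s1 -c-> s0 -c-> s1 -b-> s2 -a-> s2 -d-> s2 -b-> s6 -b-> s5 -d-> s1 -c-> s0 -a-> s6 -b-> s5  → end s5, accepted
w3: Trace: s1 -a-> s2 -a-> s2 -a-> s2 -a-> s2 -c-> s3 -d-> s1 -d-> s4 -d-> s4 -b-> s4 -c-> s0 -c-> s1 -c-> s0 -c-> s1 -a-> s2 -b-> s6 -a-> s5 -b-> s3 -d-> s1 -d-> s4 -d-> s4 -c-> s0 -c-> s1 -d-> s4 -d-> s4 -b-> s4 -c-> s0 -c-> s1  → end s1, accepted
w4: Trace: s1 -b-> s2 -b-> s6 -d-> s6 -c-> s5 -d-> s1 -d-> s4 -d-> s4 -a-> s5 -b-> s3 -d-> s1 -b-> s2 -b-> s6 -a-> s5 -c-> s2 -a-> s2  → end s2, rejected

3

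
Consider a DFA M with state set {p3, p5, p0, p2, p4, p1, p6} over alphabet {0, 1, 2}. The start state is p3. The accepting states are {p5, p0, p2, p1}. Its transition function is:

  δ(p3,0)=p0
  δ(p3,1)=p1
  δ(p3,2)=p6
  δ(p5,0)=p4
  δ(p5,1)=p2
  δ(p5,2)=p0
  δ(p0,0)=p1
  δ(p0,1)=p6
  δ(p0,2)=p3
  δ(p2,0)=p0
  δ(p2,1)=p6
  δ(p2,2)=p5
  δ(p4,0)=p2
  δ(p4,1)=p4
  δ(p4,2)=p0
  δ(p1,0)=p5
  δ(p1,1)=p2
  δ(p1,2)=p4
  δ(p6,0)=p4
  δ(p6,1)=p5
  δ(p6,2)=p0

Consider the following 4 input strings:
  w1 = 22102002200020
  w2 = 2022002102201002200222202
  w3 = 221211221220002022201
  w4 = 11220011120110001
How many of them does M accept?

1

w1: p3 → p6 → p0 → p6 → p4 → p0 → p1 → p5 → p0 → p3 → p0 → p1 → p5 → p0 → p1  → end p1, accepted
w2: p3 → p6 → p4 → p0 → p3 → p0 → p1 → p4 → p4 → p2 → p5 → p0 → p1 → p2 → p0 → p1 → p4 → p0 → p1 → p5 → p0 → p3 → p6 → p0 → p1 → p4  → end p4, rejected
w3: p3 → p6 → p0 → p6 → p0 → p6 → p5 → p0 → p3 → p1 → p4 → p0 → p1 → p5 → p4 → p0 → p1 → p4 → p0 → p3 → p0 → p6  → end p6, rejected
w4: p3 → p1 → p2 → p5 → p0 → p1 → p5 → p2 → p6 → p5 → p0 → p1 → p2 → p6 → p4 → p2 → p0 → p6  → end p6, rejected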